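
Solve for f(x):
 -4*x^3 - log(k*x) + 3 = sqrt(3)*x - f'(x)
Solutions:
 f(x) = C1 + x^4 + sqrt(3)*x^2/2 + x*log(k*x) - 4*x


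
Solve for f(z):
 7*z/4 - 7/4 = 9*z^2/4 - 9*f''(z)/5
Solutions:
 f(z) = C1 + C2*z + 5*z^4/48 - 35*z^3/216 + 35*z^2/72


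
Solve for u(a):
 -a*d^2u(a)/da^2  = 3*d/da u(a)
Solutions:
 u(a) = C1 + C2/a^2


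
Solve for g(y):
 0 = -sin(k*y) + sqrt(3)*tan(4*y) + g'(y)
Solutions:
 g(y) = C1 + Piecewise((-cos(k*y)/k, Ne(k, 0)), (0, True)) + sqrt(3)*log(cos(4*y))/4


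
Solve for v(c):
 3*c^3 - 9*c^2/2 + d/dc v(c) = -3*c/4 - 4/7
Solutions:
 v(c) = C1 - 3*c^4/4 + 3*c^3/2 - 3*c^2/8 - 4*c/7


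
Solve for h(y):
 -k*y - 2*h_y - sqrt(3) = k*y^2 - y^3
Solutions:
 h(y) = C1 - k*y^3/6 - k*y^2/4 + y^4/8 - sqrt(3)*y/2


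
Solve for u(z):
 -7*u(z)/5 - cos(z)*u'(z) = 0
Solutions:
 u(z) = C1*(sin(z) - 1)^(7/10)/(sin(z) + 1)^(7/10)


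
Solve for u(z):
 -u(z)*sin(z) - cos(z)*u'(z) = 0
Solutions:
 u(z) = C1*cos(z)


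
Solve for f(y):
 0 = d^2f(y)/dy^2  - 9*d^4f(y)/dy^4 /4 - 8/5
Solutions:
 f(y) = C1 + C2*y + C3*exp(-2*y/3) + C4*exp(2*y/3) + 4*y^2/5


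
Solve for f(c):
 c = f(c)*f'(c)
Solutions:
 f(c) = -sqrt(C1 + c^2)
 f(c) = sqrt(C1 + c^2)


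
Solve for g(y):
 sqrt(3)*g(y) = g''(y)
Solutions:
 g(y) = C1*exp(-3^(1/4)*y) + C2*exp(3^(1/4)*y)


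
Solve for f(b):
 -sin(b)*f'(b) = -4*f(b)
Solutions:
 f(b) = C1*(cos(b)^2 - 2*cos(b) + 1)/(cos(b)^2 + 2*cos(b) + 1)


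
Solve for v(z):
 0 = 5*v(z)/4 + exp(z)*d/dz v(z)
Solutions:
 v(z) = C1*exp(5*exp(-z)/4)


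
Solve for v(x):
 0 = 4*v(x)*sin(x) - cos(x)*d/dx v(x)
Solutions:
 v(x) = C1/cos(x)^4


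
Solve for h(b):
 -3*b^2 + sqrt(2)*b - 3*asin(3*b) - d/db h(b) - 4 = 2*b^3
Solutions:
 h(b) = C1 - b^4/2 - b^3 + sqrt(2)*b^2/2 - 3*b*asin(3*b) - 4*b - sqrt(1 - 9*b^2)


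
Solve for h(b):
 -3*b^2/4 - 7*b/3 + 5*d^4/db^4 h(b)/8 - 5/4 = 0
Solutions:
 h(b) = C1 + C2*b + C3*b^2 + C4*b^3 + b^6/300 + 7*b^5/225 + b^4/12


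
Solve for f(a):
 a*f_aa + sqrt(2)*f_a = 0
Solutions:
 f(a) = C1 + C2*a^(1 - sqrt(2))


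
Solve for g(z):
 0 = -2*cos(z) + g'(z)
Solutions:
 g(z) = C1 + 2*sin(z)


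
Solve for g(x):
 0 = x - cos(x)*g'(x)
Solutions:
 g(x) = C1 + Integral(x/cos(x), x)


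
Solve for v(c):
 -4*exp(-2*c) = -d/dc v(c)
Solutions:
 v(c) = C1 - 2*exp(-2*c)


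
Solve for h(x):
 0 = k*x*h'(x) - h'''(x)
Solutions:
 h(x) = C1 + Integral(C2*airyai(k^(1/3)*x) + C3*airybi(k^(1/3)*x), x)


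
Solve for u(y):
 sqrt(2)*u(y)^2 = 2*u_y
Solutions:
 u(y) = -2/(C1 + sqrt(2)*y)


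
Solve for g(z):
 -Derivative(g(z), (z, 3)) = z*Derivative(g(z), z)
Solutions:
 g(z) = C1 + Integral(C2*airyai(-z) + C3*airybi(-z), z)


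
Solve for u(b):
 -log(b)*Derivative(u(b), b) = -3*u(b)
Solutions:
 u(b) = C1*exp(3*li(b))


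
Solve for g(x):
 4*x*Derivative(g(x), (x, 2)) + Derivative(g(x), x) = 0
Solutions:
 g(x) = C1 + C2*x^(3/4)


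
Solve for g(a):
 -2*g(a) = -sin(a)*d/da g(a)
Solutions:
 g(a) = C1*(cos(a) - 1)/(cos(a) + 1)


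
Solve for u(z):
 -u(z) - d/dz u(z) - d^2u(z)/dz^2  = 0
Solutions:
 u(z) = (C1*sin(sqrt(3)*z/2) + C2*cos(sqrt(3)*z/2))*exp(-z/2)


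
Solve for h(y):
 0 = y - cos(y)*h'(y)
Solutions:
 h(y) = C1 + Integral(y/cos(y), y)


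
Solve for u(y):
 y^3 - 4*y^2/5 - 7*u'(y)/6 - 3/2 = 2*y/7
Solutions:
 u(y) = C1 + 3*y^4/14 - 8*y^3/35 - 6*y^2/49 - 9*y/7


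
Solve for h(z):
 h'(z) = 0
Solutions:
 h(z) = C1


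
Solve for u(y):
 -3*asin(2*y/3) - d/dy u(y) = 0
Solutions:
 u(y) = C1 - 3*y*asin(2*y/3) - 3*sqrt(9 - 4*y^2)/2


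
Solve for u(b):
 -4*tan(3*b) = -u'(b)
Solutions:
 u(b) = C1 - 4*log(cos(3*b))/3


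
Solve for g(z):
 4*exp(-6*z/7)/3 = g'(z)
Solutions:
 g(z) = C1 - 14*exp(-6*z/7)/9


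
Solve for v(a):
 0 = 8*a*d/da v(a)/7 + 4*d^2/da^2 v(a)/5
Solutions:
 v(a) = C1 + C2*erf(sqrt(35)*a/7)


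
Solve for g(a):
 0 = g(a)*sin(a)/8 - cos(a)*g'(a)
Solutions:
 g(a) = C1/cos(a)^(1/8)


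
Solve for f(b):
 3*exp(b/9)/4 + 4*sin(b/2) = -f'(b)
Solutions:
 f(b) = C1 - 27*exp(b/9)/4 + 8*cos(b/2)


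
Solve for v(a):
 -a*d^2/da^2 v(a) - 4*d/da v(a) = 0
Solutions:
 v(a) = C1 + C2/a^3


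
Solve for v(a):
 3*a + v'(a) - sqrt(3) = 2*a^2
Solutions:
 v(a) = C1 + 2*a^3/3 - 3*a^2/2 + sqrt(3)*a


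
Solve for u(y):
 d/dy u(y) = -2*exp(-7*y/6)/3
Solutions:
 u(y) = C1 + 4*exp(-7*y/6)/7


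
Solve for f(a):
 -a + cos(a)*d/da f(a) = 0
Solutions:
 f(a) = C1 + Integral(a/cos(a), a)


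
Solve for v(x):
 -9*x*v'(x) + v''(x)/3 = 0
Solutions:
 v(x) = C1 + C2*erfi(3*sqrt(6)*x/2)


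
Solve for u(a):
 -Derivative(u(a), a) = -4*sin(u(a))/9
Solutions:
 -4*a/9 + log(cos(u(a)) - 1)/2 - log(cos(u(a)) + 1)/2 = C1


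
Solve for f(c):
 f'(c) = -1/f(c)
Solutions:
 f(c) = -sqrt(C1 - 2*c)
 f(c) = sqrt(C1 - 2*c)


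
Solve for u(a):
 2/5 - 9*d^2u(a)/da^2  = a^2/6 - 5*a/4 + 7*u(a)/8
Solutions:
 u(a) = C1*sin(sqrt(14)*a/12) + C2*cos(sqrt(14)*a/12) - 4*a^2/21 + 10*a/7 + 1072/245


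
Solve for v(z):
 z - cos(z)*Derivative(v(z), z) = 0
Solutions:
 v(z) = C1 + Integral(z/cos(z), z)


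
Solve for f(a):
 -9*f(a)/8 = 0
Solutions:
 f(a) = 0


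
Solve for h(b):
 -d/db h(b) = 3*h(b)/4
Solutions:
 h(b) = C1*exp(-3*b/4)


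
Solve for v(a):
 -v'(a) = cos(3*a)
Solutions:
 v(a) = C1 - sin(3*a)/3


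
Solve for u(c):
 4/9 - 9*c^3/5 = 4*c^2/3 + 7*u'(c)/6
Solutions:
 u(c) = C1 - 27*c^4/70 - 8*c^3/21 + 8*c/21


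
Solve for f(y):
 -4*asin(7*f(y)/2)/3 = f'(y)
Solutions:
 Integral(1/asin(7*_y/2), (_y, f(y))) = C1 - 4*y/3


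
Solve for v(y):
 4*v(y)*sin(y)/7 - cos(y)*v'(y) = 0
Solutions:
 v(y) = C1/cos(y)^(4/7)


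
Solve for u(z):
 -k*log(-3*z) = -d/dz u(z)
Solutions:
 u(z) = C1 + k*z*log(-z) + k*z*(-1 + log(3))


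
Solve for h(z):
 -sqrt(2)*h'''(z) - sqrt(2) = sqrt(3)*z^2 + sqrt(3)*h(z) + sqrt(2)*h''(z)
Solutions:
 h(z) = C1*exp(z*(-2 + (1 + 27*sqrt(6)/4 + sqrt(-4 + (4 + 27*sqrt(6))^2/4)/2)^(-1/3) + (1 + 27*sqrt(6)/4 + sqrt(-4 + (4 + 27*sqrt(6))^2/4)/2)^(1/3))/6)*sin(sqrt(3)*z*(-(1 + 27*sqrt(6)/4 + sqrt(-4 + (2 + 27*sqrt(6)/2)^2)/2)^(1/3) + (1 + 27*sqrt(6)/4 + sqrt(-4 + (2 + 27*sqrt(6)/2)^2)/2)^(-1/3))/6) + C2*exp(z*(-2 + (1 + 27*sqrt(6)/4 + sqrt(-4 + (4 + 27*sqrt(6))^2/4)/2)^(-1/3) + (1 + 27*sqrt(6)/4 + sqrt(-4 + (4 + 27*sqrt(6))^2/4)/2)^(1/3))/6)*cos(sqrt(3)*z*(-(1 + 27*sqrt(6)/4 + sqrt(-4 + (2 + 27*sqrt(6)/2)^2)/2)^(1/3) + (1 + 27*sqrt(6)/4 + sqrt(-4 + (2 + 27*sqrt(6)/2)^2)/2)^(-1/3))/6) + C3*exp(-z*((1 + 27*sqrt(6)/4 + sqrt(-4 + (4 + 27*sqrt(6))^2/4)/2)^(-1/3) + 1 + (1 + 27*sqrt(6)/4 + sqrt(-4 + (4 + 27*sqrt(6))^2/4)/2)^(1/3))/3) - z^2 + sqrt(6)/3


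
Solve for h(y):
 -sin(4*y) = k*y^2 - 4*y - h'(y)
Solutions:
 h(y) = C1 + k*y^3/3 - 2*y^2 - cos(4*y)/4


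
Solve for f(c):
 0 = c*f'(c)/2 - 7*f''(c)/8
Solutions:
 f(c) = C1 + C2*erfi(sqrt(14)*c/7)


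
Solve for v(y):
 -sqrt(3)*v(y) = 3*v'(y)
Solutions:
 v(y) = C1*exp(-sqrt(3)*y/3)


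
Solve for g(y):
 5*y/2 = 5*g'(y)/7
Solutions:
 g(y) = C1 + 7*y^2/4


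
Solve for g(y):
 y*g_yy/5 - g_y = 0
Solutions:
 g(y) = C1 + C2*y^6


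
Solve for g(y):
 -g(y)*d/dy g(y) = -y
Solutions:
 g(y) = -sqrt(C1 + y^2)
 g(y) = sqrt(C1 + y^2)


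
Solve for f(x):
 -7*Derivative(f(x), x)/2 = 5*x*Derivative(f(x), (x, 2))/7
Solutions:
 f(x) = C1 + C2/x^(39/10)


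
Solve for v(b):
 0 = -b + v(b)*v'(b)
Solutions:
 v(b) = -sqrt(C1 + b^2)
 v(b) = sqrt(C1 + b^2)


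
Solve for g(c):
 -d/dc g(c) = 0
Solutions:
 g(c) = C1


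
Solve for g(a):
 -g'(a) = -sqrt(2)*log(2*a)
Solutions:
 g(a) = C1 + sqrt(2)*a*log(a) - sqrt(2)*a + sqrt(2)*a*log(2)


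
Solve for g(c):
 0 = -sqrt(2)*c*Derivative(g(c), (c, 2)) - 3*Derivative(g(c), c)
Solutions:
 g(c) = C1 + C2*c^(1 - 3*sqrt(2)/2)


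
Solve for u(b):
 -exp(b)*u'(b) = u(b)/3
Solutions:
 u(b) = C1*exp(exp(-b)/3)


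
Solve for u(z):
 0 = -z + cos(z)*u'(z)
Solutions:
 u(z) = C1 + Integral(z/cos(z), z)


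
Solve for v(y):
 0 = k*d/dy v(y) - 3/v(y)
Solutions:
 v(y) = -sqrt(C1 + 6*y/k)
 v(y) = sqrt(C1 + 6*y/k)


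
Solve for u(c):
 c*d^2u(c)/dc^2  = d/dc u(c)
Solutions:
 u(c) = C1 + C2*c^2


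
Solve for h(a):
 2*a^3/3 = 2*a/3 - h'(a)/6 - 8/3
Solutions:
 h(a) = C1 - a^4 + 2*a^2 - 16*a


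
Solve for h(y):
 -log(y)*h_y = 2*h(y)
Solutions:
 h(y) = C1*exp(-2*li(y))


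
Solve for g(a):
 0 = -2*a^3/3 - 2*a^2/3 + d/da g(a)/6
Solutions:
 g(a) = C1 + a^4 + 4*a^3/3


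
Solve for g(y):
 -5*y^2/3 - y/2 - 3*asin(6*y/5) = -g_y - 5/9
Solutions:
 g(y) = C1 + 5*y^3/9 + y^2/4 + 3*y*asin(6*y/5) - 5*y/9 + sqrt(25 - 36*y^2)/2


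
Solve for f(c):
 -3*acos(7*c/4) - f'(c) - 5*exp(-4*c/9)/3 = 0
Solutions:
 f(c) = C1 - 3*c*acos(7*c/4) + 3*sqrt(16 - 49*c^2)/7 + 15*exp(-4*c/9)/4


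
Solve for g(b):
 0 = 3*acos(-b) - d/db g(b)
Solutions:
 g(b) = C1 + 3*b*acos(-b) + 3*sqrt(1 - b^2)


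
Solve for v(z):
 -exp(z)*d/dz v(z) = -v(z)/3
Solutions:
 v(z) = C1*exp(-exp(-z)/3)


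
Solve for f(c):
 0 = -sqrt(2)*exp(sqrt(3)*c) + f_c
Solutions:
 f(c) = C1 + sqrt(6)*exp(sqrt(3)*c)/3


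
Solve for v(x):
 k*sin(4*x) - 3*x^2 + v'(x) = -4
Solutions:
 v(x) = C1 + k*cos(4*x)/4 + x^3 - 4*x


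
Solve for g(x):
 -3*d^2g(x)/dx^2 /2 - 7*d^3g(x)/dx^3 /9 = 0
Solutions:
 g(x) = C1 + C2*x + C3*exp(-27*x/14)


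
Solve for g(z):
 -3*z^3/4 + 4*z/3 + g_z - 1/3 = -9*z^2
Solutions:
 g(z) = C1 + 3*z^4/16 - 3*z^3 - 2*z^2/3 + z/3


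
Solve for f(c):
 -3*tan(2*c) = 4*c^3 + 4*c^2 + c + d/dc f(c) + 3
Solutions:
 f(c) = C1 - c^4 - 4*c^3/3 - c^2/2 - 3*c + 3*log(cos(2*c))/2


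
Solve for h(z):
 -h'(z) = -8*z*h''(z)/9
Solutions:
 h(z) = C1 + C2*z^(17/8)


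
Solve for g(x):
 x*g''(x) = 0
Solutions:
 g(x) = C1 + C2*x


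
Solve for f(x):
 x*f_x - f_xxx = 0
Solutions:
 f(x) = C1 + Integral(C2*airyai(x) + C3*airybi(x), x)


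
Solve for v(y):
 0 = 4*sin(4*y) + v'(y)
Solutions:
 v(y) = C1 + cos(4*y)


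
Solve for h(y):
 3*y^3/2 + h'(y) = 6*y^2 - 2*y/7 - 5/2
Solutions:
 h(y) = C1 - 3*y^4/8 + 2*y^3 - y^2/7 - 5*y/2


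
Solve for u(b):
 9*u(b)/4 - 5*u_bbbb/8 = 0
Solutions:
 u(b) = C1*exp(-2^(1/4)*sqrt(3)*5^(3/4)*b/5) + C2*exp(2^(1/4)*sqrt(3)*5^(3/4)*b/5) + C3*sin(2^(1/4)*sqrt(3)*5^(3/4)*b/5) + C4*cos(2^(1/4)*sqrt(3)*5^(3/4)*b/5)


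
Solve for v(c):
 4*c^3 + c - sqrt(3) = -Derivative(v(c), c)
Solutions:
 v(c) = C1 - c^4 - c^2/2 + sqrt(3)*c


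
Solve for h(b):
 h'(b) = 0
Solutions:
 h(b) = C1


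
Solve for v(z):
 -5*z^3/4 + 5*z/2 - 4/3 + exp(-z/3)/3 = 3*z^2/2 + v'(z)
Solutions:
 v(z) = C1 - 5*z^4/16 - z^3/2 + 5*z^2/4 - 4*z/3 - 1/exp(z)^(1/3)


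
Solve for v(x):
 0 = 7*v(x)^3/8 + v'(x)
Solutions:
 v(x) = -2*sqrt(-1/(C1 - 7*x))
 v(x) = 2*sqrt(-1/(C1 - 7*x))


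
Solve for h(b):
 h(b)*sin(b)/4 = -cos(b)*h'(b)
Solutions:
 h(b) = C1*cos(b)^(1/4)


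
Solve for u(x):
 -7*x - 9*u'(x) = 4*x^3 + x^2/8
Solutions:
 u(x) = C1 - x^4/9 - x^3/216 - 7*x^2/18


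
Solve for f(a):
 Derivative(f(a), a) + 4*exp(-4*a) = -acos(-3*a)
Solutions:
 f(a) = C1 - a*acos(-3*a) - sqrt(1 - 9*a^2)/3 + exp(-4*a)


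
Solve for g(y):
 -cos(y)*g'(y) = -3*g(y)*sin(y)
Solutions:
 g(y) = C1/cos(y)^3


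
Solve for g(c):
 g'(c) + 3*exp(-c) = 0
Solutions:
 g(c) = C1 + 3*exp(-c)


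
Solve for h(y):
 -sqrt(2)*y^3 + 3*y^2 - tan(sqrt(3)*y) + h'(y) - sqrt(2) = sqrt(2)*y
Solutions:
 h(y) = C1 + sqrt(2)*y^4/4 - y^3 + sqrt(2)*y^2/2 + sqrt(2)*y - sqrt(3)*log(cos(sqrt(3)*y))/3


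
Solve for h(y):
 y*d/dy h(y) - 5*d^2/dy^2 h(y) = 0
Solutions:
 h(y) = C1 + C2*erfi(sqrt(10)*y/10)


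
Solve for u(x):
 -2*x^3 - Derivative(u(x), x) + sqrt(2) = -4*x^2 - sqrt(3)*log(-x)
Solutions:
 u(x) = C1 - x^4/2 + 4*x^3/3 + sqrt(3)*x*log(-x) + x*(-sqrt(3) + sqrt(2))


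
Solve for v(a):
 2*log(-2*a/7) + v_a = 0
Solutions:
 v(a) = C1 - 2*a*log(-a) + 2*a*(-log(2) + 1 + log(7))


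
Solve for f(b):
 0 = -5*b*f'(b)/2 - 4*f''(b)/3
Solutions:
 f(b) = C1 + C2*erf(sqrt(15)*b/4)


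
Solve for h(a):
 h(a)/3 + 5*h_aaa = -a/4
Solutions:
 h(a) = C3*exp(-15^(2/3)*a/15) - 3*a/4 + (C1*sin(3^(1/6)*5^(2/3)*a/10) + C2*cos(3^(1/6)*5^(2/3)*a/10))*exp(15^(2/3)*a/30)


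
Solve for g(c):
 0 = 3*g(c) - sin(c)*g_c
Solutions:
 g(c) = C1*(cos(c) - 1)^(3/2)/(cos(c) + 1)^(3/2)


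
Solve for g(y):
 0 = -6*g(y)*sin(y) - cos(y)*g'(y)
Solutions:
 g(y) = C1*cos(y)^6


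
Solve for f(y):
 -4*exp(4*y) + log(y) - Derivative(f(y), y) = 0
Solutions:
 f(y) = C1 + y*log(y) - y - exp(4*y)


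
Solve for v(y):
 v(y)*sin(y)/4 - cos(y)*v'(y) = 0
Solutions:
 v(y) = C1/cos(y)^(1/4)


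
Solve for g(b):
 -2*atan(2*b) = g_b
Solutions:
 g(b) = C1 - 2*b*atan(2*b) + log(4*b^2 + 1)/2


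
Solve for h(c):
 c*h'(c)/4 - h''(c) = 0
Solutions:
 h(c) = C1 + C2*erfi(sqrt(2)*c/4)


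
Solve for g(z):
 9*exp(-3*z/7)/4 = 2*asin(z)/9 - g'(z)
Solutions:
 g(z) = C1 + 2*z*asin(z)/9 + 2*sqrt(1 - z^2)/9 + 21*exp(-3*z/7)/4


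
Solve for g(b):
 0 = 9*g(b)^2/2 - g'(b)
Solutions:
 g(b) = -2/(C1 + 9*b)


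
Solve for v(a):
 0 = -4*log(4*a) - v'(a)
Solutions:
 v(a) = C1 - 4*a*log(a) - a*log(256) + 4*a


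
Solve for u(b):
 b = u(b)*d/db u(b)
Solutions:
 u(b) = -sqrt(C1 + b^2)
 u(b) = sqrt(C1 + b^2)


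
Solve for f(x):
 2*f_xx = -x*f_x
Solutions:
 f(x) = C1 + C2*erf(x/2)


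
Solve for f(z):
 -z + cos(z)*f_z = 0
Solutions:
 f(z) = C1 + Integral(z/cos(z), z)


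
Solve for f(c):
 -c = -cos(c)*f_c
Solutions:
 f(c) = C1 + Integral(c/cos(c), c)


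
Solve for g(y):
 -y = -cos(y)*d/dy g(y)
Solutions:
 g(y) = C1 + Integral(y/cos(y), y)


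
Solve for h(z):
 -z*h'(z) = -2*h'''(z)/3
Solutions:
 h(z) = C1 + Integral(C2*airyai(2^(2/3)*3^(1/3)*z/2) + C3*airybi(2^(2/3)*3^(1/3)*z/2), z)


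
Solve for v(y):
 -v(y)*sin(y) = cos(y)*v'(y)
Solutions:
 v(y) = C1*cos(y)


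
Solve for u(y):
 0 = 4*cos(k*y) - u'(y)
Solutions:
 u(y) = C1 + 4*sin(k*y)/k


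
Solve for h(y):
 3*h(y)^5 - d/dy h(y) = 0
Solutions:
 h(y) = -(-1/(C1 + 12*y))^(1/4)
 h(y) = (-1/(C1 + 12*y))^(1/4)
 h(y) = -I*(-1/(C1 + 12*y))^(1/4)
 h(y) = I*(-1/(C1 + 12*y))^(1/4)


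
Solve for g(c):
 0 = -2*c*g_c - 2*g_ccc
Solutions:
 g(c) = C1 + Integral(C2*airyai(-c) + C3*airybi(-c), c)


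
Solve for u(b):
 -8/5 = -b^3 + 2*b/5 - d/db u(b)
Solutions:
 u(b) = C1 - b^4/4 + b^2/5 + 8*b/5


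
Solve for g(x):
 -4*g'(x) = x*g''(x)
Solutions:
 g(x) = C1 + C2/x^3


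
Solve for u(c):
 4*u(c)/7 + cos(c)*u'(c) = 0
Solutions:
 u(c) = C1*(sin(c) - 1)^(2/7)/(sin(c) + 1)^(2/7)


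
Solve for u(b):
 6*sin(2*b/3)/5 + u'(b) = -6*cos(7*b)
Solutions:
 u(b) = C1 - 6*sin(7*b)/7 + 9*cos(2*b/3)/5


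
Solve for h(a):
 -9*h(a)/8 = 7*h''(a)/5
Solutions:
 h(a) = C1*sin(3*sqrt(70)*a/28) + C2*cos(3*sqrt(70)*a/28)


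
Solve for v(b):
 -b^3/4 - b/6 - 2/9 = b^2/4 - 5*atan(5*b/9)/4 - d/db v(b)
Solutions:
 v(b) = C1 + b^4/16 + b^3/12 + b^2/12 - 5*b*atan(5*b/9)/4 + 2*b/9 + 9*log(25*b^2 + 81)/8


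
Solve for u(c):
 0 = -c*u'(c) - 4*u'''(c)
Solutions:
 u(c) = C1 + Integral(C2*airyai(-2^(1/3)*c/2) + C3*airybi(-2^(1/3)*c/2), c)


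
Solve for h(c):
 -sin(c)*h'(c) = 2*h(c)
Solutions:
 h(c) = C1*(cos(c) + 1)/(cos(c) - 1)


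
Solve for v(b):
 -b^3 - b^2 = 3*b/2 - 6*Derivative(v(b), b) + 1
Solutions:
 v(b) = C1 + b^4/24 + b^3/18 + b^2/8 + b/6


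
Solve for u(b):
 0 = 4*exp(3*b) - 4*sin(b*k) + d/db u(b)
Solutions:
 u(b) = C1 - 4*exp(3*b)/3 - 4*cos(b*k)/k


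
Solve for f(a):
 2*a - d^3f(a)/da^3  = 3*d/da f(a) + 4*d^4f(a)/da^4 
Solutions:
 f(a) = C1 + C4*exp(-a) + a^2/3 + (C2*sin(sqrt(39)*a/8) + C3*cos(sqrt(39)*a/8))*exp(3*a/8)


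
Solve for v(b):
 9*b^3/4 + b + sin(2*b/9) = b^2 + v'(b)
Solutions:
 v(b) = C1 + 9*b^4/16 - b^3/3 + b^2/2 - 9*cos(2*b/9)/2


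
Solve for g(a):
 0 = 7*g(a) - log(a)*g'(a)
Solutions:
 g(a) = C1*exp(7*li(a))


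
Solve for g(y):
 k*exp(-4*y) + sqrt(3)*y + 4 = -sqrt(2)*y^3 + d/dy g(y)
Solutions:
 g(y) = C1 - k*exp(-4*y)/4 + sqrt(2)*y^4/4 + sqrt(3)*y^2/2 + 4*y


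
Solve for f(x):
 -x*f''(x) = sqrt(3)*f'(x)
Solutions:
 f(x) = C1 + C2*x^(1 - sqrt(3))


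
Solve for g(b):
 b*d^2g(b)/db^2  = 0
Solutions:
 g(b) = C1 + C2*b


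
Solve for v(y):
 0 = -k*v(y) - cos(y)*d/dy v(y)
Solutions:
 v(y) = C1*exp(k*(log(sin(y) - 1) - log(sin(y) + 1))/2)


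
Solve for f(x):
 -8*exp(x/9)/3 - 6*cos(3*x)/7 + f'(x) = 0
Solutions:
 f(x) = C1 + 24*exp(x/9) + 2*sin(3*x)/7


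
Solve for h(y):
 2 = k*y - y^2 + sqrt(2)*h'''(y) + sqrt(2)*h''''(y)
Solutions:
 h(y) = C1 + C2*y + C3*y^2 + C4*exp(-y) + sqrt(2)*y^5/120 + sqrt(2)*y^4*(-k - 2)/48 + sqrt(2)*y^3*(k + 4)/12


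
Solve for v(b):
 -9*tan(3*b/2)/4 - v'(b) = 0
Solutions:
 v(b) = C1 + 3*log(cos(3*b/2))/2


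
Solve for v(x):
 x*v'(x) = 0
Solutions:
 v(x) = C1


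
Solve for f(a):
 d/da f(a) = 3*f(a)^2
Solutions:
 f(a) = -1/(C1 + 3*a)


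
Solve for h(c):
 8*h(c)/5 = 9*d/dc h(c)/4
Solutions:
 h(c) = C1*exp(32*c/45)


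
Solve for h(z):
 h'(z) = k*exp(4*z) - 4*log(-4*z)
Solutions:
 h(z) = C1 + k*exp(4*z)/4 - 4*z*log(-z) + 4*z*(1 - 2*log(2))


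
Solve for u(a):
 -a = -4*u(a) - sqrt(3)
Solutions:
 u(a) = a/4 - sqrt(3)/4


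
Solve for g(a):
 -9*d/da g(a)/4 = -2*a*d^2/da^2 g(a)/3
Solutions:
 g(a) = C1 + C2*a^(35/8)


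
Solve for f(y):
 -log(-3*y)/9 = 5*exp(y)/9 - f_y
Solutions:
 f(y) = C1 + y*log(-y)/9 + y*(-1 + log(3))/9 + 5*exp(y)/9


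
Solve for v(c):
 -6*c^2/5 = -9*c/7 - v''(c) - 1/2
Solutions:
 v(c) = C1 + C2*c + c^4/10 - 3*c^3/14 - c^2/4


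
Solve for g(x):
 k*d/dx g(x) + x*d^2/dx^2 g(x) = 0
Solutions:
 g(x) = C1 + x^(1 - re(k))*(C2*sin(log(x)*Abs(im(k))) + C3*cos(log(x)*im(k)))


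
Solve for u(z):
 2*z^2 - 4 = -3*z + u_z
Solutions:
 u(z) = C1 + 2*z^3/3 + 3*z^2/2 - 4*z


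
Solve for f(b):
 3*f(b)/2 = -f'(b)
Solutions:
 f(b) = C1*exp(-3*b/2)


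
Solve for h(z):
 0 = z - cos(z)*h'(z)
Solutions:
 h(z) = C1 + Integral(z/cos(z), z)


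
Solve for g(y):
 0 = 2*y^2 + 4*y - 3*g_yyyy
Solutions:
 g(y) = C1 + C2*y + C3*y^2 + C4*y^3 + y^6/540 + y^5/90


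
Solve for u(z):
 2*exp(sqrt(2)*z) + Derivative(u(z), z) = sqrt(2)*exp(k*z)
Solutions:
 u(z) = C1 - sqrt(2)*exp(sqrt(2)*z) + sqrt(2)*exp(k*z)/k


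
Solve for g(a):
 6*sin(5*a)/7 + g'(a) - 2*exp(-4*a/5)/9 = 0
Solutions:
 g(a) = C1 + 6*cos(5*a)/35 - 5*exp(-4*a/5)/18


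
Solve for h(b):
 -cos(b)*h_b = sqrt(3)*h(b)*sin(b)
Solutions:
 h(b) = C1*cos(b)^(sqrt(3))


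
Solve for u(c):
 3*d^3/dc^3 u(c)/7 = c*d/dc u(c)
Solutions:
 u(c) = C1 + Integral(C2*airyai(3^(2/3)*7^(1/3)*c/3) + C3*airybi(3^(2/3)*7^(1/3)*c/3), c)


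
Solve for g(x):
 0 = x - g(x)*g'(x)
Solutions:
 g(x) = -sqrt(C1 + x^2)
 g(x) = sqrt(C1 + x^2)


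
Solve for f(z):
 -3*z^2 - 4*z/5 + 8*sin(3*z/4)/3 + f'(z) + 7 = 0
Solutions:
 f(z) = C1 + z^3 + 2*z^2/5 - 7*z + 32*cos(3*z/4)/9


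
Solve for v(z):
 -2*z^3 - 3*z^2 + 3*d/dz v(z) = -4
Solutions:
 v(z) = C1 + z^4/6 + z^3/3 - 4*z/3


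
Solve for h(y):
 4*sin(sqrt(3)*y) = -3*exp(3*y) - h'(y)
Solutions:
 h(y) = C1 - exp(3*y) + 4*sqrt(3)*cos(sqrt(3)*y)/3


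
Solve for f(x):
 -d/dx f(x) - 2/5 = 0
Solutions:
 f(x) = C1 - 2*x/5


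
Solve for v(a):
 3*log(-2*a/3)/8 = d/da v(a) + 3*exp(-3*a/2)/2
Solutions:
 v(a) = C1 + 3*a*log(-a)/8 + 3*a*(-log(3) - 1 + log(2))/8 + exp(-3*a/2)


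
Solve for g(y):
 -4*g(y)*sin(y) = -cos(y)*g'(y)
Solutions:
 g(y) = C1/cos(y)^4


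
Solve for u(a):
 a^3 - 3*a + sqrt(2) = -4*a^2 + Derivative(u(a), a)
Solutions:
 u(a) = C1 + a^4/4 + 4*a^3/3 - 3*a^2/2 + sqrt(2)*a


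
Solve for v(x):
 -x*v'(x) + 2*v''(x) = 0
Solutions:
 v(x) = C1 + C2*erfi(x/2)


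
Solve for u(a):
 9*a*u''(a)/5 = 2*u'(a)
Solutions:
 u(a) = C1 + C2*a^(19/9)


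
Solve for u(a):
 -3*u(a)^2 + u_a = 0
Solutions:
 u(a) = -1/(C1 + 3*a)


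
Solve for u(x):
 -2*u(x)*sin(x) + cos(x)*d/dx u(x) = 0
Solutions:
 u(x) = C1/cos(x)^2


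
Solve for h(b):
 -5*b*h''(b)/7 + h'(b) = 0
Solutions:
 h(b) = C1 + C2*b^(12/5)


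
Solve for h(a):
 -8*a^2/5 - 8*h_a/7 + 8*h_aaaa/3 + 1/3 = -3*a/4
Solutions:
 h(a) = C1 + C4*exp(3^(1/3)*7^(2/3)*a/7) - 7*a^3/15 + 21*a^2/64 + 7*a/24 + (C2*sin(3^(5/6)*7^(2/3)*a/14) + C3*cos(3^(5/6)*7^(2/3)*a/14))*exp(-3^(1/3)*7^(2/3)*a/14)


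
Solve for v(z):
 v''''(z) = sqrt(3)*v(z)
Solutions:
 v(z) = C1*exp(-3^(1/8)*z) + C2*exp(3^(1/8)*z) + C3*sin(3^(1/8)*z) + C4*cos(3^(1/8)*z)


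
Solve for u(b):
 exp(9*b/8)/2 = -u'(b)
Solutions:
 u(b) = C1 - 4*exp(9*b/8)/9


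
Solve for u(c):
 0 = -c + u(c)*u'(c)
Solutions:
 u(c) = -sqrt(C1 + c^2)
 u(c) = sqrt(C1 + c^2)


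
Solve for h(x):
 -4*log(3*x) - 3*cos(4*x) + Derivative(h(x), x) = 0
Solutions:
 h(x) = C1 + 4*x*log(x) - 4*x + 4*x*log(3) + 3*sin(4*x)/4


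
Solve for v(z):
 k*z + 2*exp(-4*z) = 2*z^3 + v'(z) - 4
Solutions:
 v(z) = C1 + k*z^2/2 - z^4/2 + 4*z - exp(-4*z)/2


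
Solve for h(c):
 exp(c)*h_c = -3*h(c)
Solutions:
 h(c) = C1*exp(3*exp(-c))


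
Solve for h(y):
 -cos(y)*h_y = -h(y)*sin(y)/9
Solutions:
 h(y) = C1/cos(y)^(1/9)


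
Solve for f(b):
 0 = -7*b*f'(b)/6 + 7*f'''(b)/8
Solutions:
 f(b) = C1 + Integral(C2*airyai(6^(2/3)*b/3) + C3*airybi(6^(2/3)*b/3), b)


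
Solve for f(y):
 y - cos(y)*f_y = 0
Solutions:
 f(y) = C1 + Integral(y/cos(y), y)


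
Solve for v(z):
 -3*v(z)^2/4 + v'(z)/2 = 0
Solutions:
 v(z) = -2/(C1 + 3*z)


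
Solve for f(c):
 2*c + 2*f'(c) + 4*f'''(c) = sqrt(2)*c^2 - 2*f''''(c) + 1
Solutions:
 f(c) = C1 + C2*exp(c*(-8 + 8*2^(1/3)/(3*sqrt(177) + 43)^(1/3) + 2^(2/3)*(3*sqrt(177) + 43)^(1/3))/12)*sin(2^(1/3)*sqrt(3)*c*(-2^(1/3)*(3*sqrt(177) + 43)^(1/3) + 8/(3*sqrt(177) + 43)^(1/3))/12) + C3*exp(c*(-8 + 8*2^(1/3)/(3*sqrt(177) + 43)^(1/3) + 2^(2/3)*(3*sqrt(177) + 43)^(1/3))/12)*cos(2^(1/3)*sqrt(3)*c*(-2^(1/3)*(3*sqrt(177) + 43)^(1/3) + 8/(3*sqrt(177) + 43)^(1/3))/12) + C4*exp(-c*(8*2^(1/3)/(3*sqrt(177) + 43)^(1/3) + 4 + 2^(2/3)*(3*sqrt(177) + 43)^(1/3))/6) + sqrt(2)*c^3/6 - c^2/2 - 2*sqrt(2)*c + c/2


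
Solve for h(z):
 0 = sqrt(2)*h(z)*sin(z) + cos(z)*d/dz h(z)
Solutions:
 h(z) = C1*cos(z)^(sqrt(2))


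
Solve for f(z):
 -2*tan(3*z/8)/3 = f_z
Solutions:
 f(z) = C1 + 16*log(cos(3*z/8))/9


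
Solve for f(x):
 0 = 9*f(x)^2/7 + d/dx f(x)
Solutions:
 f(x) = 7/(C1 + 9*x)


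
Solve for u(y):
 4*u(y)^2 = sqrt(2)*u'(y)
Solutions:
 u(y) = -1/(C1 + 2*sqrt(2)*y)


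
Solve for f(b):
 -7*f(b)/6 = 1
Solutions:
 f(b) = -6/7


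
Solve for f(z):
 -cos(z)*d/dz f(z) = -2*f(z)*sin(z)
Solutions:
 f(z) = C1/cos(z)^2


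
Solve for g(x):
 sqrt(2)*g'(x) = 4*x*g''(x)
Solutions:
 g(x) = C1 + C2*x^(sqrt(2)/4 + 1)


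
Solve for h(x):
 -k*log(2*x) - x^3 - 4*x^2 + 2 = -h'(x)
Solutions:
 h(x) = C1 + k*x*log(x) - k*x + k*x*log(2) + x^4/4 + 4*x^3/3 - 2*x


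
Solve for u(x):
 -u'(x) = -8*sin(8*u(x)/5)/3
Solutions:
 -8*x/3 + 5*log(cos(8*u(x)/5) - 1)/16 - 5*log(cos(8*u(x)/5) + 1)/16 = C1


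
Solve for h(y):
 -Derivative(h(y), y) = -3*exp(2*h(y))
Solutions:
 h(y) = log(-sqrt(-1/(C1 + 3*y))) - log(2)/2
 h(y) = log(-1/(C1 + 3*y))/2 - log(2)/2


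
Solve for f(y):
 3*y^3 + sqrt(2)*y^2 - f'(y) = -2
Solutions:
 f(y) = C1 + 3*y^4/4 + sqrt(2)*y^3/3 + 2*y


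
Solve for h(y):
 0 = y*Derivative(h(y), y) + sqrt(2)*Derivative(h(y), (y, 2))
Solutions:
 h(y) = C1 + C2*erf(2^(1/4)*y/2)


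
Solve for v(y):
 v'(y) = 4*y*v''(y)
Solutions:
 v(y) = C1 + C2*y^(5/4)


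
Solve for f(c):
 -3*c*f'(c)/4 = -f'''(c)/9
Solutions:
 f(c) = C1 + Integral(C2*airyai(3*2^(1/3)*c/2) + C3*airybi(3*2^(1/3)*c/2), c)


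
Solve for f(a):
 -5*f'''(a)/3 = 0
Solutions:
 f(a) = C1 + C2*a + C3*a^2


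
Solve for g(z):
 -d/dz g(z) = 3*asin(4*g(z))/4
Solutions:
 Integral(1/asin(4*_y), (_y, g(z))) = C1 - 3*z/4


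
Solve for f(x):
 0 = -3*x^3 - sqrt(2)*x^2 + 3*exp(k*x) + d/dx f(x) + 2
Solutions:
 f(x) = C1 + 3*x^4/4 + sqrt(2)*x^3/3 - 2*x - 3*exp(k*x)/k


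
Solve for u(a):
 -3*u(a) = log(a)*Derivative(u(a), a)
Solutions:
 u(a) = C1*exp(-3*li(a))


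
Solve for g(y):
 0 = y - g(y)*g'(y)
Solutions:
 g(y) = -sqrt(C1 + y^2)
 g(y) = sqrt(C1 + y^2)


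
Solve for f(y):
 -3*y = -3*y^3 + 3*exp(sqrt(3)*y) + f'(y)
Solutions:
 f(y) = C1 + 3*y^4/4 - 3*y^2/2 - sqrt(3)*exp(sqrt(3)*y)


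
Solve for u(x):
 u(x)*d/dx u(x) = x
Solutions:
 u(x) = -sqrt(C1 + x^2)
 u(x) = sqrt(C1 + x^2)


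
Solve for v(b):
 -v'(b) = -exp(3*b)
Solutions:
 v(b) = C1 + exp(3*b)/3


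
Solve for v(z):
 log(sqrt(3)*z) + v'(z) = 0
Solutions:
 v(z) = C1 - z*log(z) - z*log(3)/2 + z


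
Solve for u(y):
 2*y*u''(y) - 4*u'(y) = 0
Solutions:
 u(y) = C1 + C2*y^3


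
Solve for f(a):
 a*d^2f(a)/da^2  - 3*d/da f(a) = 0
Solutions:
 f(a) = C1 + C2*a^4


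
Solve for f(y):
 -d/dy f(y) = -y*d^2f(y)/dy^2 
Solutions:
 f(y) = C1 + C2*y^2


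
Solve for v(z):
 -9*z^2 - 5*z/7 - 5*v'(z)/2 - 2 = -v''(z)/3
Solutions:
 v(z) = C1 + C2*exp(15*z/2) - 6*z^3/5 - 109*z^2/175 - 2536*z/2625


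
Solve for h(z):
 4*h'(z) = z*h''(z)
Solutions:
 h(z) = C1 + C2*z^5


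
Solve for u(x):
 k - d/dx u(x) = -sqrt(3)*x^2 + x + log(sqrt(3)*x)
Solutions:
 u(x) = C1 + k*x + sqrt(3)*x^3/3 - x^2/2 - x*log(x) - x*log(3)/2 + x


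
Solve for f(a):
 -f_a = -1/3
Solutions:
 f(a) = C1 + a/3


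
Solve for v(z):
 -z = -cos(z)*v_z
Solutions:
 v(z) = C1 + Integral(z/cos(z), z)


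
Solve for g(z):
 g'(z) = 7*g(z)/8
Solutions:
 g(z) = C1*exp(7*z/8)


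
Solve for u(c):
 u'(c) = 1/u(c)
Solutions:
 u(c) = -sqrt(C1 + 2*c)
 u(c) = sqrt(C1 + 2*c)


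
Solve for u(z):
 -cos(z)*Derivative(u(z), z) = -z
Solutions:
 u(z) = C1 + Integral(z/cos(z), z)


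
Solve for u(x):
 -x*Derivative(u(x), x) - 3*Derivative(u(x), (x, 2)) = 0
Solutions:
 u(x) = C1 + C2*erf(sqrt(6)*x/6)


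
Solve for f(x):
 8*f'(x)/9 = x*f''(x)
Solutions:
 f(x) = C1 + C2*x^(17/9)


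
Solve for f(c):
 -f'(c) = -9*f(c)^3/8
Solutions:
 f(c) = -2*sqrt(-1/(C1 + 9*c))
 f(c) = 2*sqrt(-1/(C1 + 9*c))


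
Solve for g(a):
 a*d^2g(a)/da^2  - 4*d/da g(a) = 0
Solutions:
 g(a) = C1 + C2*a^5


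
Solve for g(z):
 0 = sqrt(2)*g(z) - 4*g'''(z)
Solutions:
 g(z) = C3*exp(sqrt(2)*z/2) + (C1*sin(sqrt(6)*z/4) + C2*cos(sqrt(6)*z/4))*exp(-sqrt(2)*z/4)


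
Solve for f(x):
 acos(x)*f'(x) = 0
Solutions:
 f(x) = C1


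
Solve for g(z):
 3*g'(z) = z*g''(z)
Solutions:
 g(z) = C1 + C2*z^4


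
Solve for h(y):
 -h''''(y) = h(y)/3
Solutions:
 h(y) = (C1*sin(sqrt(2)*3^(3/4)*y/6) + C2*cos(sqrt(2)*3^(3/4)*y/6))*exp(-sqrt(2)*3^(3/4)*y/6) + (C3*sin(sqrt(2)*3^(3/4)*y/6) + C4*cos(sqrt(2)*3^(3/4)*y/6))*exp(sqrt(2)*3^(3/4)*y/6)


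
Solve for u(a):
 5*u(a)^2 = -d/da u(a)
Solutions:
 u(a) = 1/(C1 + 5*a)


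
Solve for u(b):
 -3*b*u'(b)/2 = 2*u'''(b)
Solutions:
 u(b) = C1 + Integral(C2*airyai(-6^(1/3)*b/2) + C3*airybi(-6^(1/3)*b/2), b)


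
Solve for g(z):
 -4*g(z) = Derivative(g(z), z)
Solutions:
 g(z) = C1*exp(-4*z)


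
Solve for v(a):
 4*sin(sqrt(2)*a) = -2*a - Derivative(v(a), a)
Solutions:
 v(a) = C1 - a^2 + 2*sqrt(2)*cos(sqrt(2)*a)


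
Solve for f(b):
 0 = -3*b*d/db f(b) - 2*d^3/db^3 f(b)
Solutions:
 f(b) = C1 + Integral(C2*airyai(-2^(2/3)*3^(1/3)*b/2) + C3*airybi(-2^(2/3)*3^(1/3)*b/2), b)


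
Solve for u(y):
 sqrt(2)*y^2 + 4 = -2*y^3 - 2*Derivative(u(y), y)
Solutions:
 u(y) = C1 - y^4/4 - sqrt(2)*y^3/6 - 2*y


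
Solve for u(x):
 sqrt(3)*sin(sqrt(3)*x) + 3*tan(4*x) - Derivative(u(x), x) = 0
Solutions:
 u(x) = C1 - 3*log(cos(4*x))/4 - cos(sqrt(3)*x)


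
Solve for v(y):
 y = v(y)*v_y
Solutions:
 v(y) = -sqrt(C1 + y^2)
 v(y) = sqrt(C1 + y^2)


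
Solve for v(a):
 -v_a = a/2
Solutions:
 v(a) = C1 - a^2/4


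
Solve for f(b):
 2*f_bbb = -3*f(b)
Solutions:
 f(b) = C3*exp(-2^(2/3)*3^(1/3)*b/2) + (C1*sin(2^(2/3)*3^(5/6)*b/4) + C2*cos(2^(2/3)*3^(5/6)*b/4))*exp(2^(2/3)*3^(1/3)*b/4)


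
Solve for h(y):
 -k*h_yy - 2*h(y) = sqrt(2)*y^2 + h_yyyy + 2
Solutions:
 h(y) = C1*exp(-sqrt(2)*y*sqrt(-k - sqrt(k^2 - 8))/2) + C2*exp(sqrt(2)*y*sqrt(-k - sqrt(k^2 - 8))/2) + C3*exp(-sqrt(2)*y*sqrt(-k + sqrt(k^2 - 8))/2) + C4*exp(sqrt(2)*y*sqrt(-k + sqrt(k^2 - 8))/2) + sqrt(2)*k/2 - sqrt(2)*y^2/2 - 1


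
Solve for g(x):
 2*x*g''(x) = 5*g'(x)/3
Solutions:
 g(x) = C1 + C2*x^(11/6)


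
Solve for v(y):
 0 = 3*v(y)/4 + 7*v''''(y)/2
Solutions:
 v(y) = (C1*sin(6^(1/4)*7^(3/4)*y/14) + C2*cos(6^(1/4)*7^(3/4)*y/14))*exp(-6^(1/4)*7^(3/4)*y/14) + (C3*sin(6^(1/4)*7^(3/4)*y/14) + C4*cos(6^(1/4)*7^(3/4)*y/14))*exp(6^(1/4)*7^(3/4)*y/14)


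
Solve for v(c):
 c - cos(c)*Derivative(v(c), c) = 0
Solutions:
 v(c) = C1 + Integral(c/cos(c), c)


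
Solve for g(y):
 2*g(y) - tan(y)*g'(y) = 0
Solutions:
 g(y) = C1*sin(y)^2


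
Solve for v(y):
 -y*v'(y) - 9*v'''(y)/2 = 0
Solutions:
 v(y) = C1 + Integral(C2*airyai(-6^(1/3)*y/3) + C3*airybi(-6^(1/3)*y/3), y)


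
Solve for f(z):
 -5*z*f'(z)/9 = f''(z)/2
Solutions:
 f(z) = C1 + C2*erf(sqrt(5)*z/3)


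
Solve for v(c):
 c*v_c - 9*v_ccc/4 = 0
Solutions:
 v(c) = C1 + Integral(C2*airyai(2^(2/3)*3^(1/3)*c/3) + C3*airybi(2^(2/3)*3^(1/3)*c/3), c)


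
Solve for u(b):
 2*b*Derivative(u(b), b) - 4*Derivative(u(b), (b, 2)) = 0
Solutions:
 u(b) = C1 + C2*erfi(b/2)


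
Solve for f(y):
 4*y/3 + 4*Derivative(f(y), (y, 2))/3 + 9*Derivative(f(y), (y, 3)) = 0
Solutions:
 f(y) = C1 + C2*y + C3*exp(-4*y/27) - y^3/6 + 27*y^2/8


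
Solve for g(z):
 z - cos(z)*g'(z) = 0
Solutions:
 g(z) = C1 + Integral(z/cos(z), z)


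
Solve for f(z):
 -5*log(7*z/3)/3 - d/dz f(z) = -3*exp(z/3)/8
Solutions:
 f(z) = C1 - 5*z*log(z)/3 + 5*z*(-log(7) + 1 + log(3))/3 + 9*exp(z/3)/8


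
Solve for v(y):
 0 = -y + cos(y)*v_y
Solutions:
 v(y) = C1 + Integral(y/cos(y), y)


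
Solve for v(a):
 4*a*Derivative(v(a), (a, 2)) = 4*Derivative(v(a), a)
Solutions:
 v(a) = C1 + C2*a^2


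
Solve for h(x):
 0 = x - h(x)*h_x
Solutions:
 h(x) = -sqrt(C1 + x^2)
 h(x) = sqrt(C1 + x^2)


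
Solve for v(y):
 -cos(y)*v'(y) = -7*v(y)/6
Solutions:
 v(y) = C1*(sin(y) + 1)^(7/12)/(sin(y) - 1)^(7/12)


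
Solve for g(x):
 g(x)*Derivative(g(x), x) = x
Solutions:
 g(x) = -sqrt(C1 + x^2)
 g(x) = sqrt(C1 + x^2)


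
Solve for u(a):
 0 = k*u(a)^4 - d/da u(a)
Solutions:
 u(a) = (-1/(C1 + 3*a*k))^(1/3)
 u(a) = (-1/(C1 + a*k))^(1/3)*(-3^(2/3) - 3*3^(1/6)*I)/6
 u(a) = (-1/(C1 + a*k))^(1/3)*(-3^(2/3) + 3*3^(1/6)*I)/6


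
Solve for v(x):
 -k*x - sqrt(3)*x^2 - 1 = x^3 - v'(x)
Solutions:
 v(x) = C1 + k*x^2/2 + x^4/4 + sqrt(3)*x^3/3 + x


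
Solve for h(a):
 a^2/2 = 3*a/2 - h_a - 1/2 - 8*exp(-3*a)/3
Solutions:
 h(a) = C1 - a^3/6 + 3*a^2/4 - a/2 + 8*exp(-3*a)/9


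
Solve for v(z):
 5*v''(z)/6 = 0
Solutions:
 v(z) = C1 + C2*z


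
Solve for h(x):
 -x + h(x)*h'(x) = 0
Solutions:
 h(x) = -sqrt(C1 + x^2)
 h(x) = sqrt(C1 + x^2)


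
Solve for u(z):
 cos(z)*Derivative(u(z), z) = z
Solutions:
 u(z) = C1 + Integral(z/cos(z), z)


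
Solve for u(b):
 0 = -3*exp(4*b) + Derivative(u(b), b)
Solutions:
 u(b) = C1 + 3*exp(4*b)/4


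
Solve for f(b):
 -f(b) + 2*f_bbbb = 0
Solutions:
 f(b) = C1*exp(-2^(3/4)*b/2) + C2*exp(2^(3/4)*b/2) + C3*sin(2^(3/4)*b/2) + C4*cos(2^(3/4)*b/2)


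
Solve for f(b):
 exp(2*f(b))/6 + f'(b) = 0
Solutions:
 f(b) = log(-1/(C1 - b))/2 + log(3)/2
 f(b) = log(-sqrt(1/(C1 + b))) + log(3)/2


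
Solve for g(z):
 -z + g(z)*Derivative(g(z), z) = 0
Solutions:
 g(z) = -sqrt(C1 + z^2)
 g(z) = sqrt(C1 + z^2)


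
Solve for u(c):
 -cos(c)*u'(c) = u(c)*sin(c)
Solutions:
 u(c) = C1*cos(c)


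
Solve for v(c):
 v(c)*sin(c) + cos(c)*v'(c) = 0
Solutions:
 v(c) = C1*cos(c)


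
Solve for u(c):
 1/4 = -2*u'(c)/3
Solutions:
 u(c) = C1 - 3*c/8


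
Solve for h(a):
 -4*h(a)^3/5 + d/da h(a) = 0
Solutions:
 h(a) = -sqrt(10)*sqrt(-1/(C1 + 4*a))/2
 h(a) = sqrt(10)*sqrt(-1/(C1 + 4*a))/2


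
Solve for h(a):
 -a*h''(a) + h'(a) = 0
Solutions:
 h(a) = C1 + C2*a^2


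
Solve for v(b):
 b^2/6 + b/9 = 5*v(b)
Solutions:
 v(b) = b*(3*b + 2)/90


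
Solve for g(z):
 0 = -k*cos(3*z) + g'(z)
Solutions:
 g(z) = C1 + k*sin(3*z)/3


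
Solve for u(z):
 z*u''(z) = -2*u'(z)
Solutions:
 u(z) = C1 + C2/z


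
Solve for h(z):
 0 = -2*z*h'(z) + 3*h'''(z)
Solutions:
 h(z) = C1 + Integral(C2*airyai(2^(1/3)*3^(2/3)*z/3) + C3*airybi(2^(1/3)*3^(2/3)*z/3), z)


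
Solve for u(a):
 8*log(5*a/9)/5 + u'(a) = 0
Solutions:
 u(a) = C1 - 8*a*log(a)/5 - 8*a*log(5)/5 + 8*a/5 + 16*a*log(3)/5


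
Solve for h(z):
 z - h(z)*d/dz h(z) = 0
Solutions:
 h(z) = -sqrt(C1 + z^2)
 h(z) = sqrt(C1 + z^2)


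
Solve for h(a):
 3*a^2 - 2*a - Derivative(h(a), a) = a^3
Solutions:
 h(a) = C1 - a^4/4 + a^3 - a^2


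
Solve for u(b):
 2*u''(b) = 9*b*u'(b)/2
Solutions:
 u(b) = C1 + C2*erfi(3*sqrt(2)*b/4)


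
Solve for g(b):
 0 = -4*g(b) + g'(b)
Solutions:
 g(b) = C1*exp(4*b)


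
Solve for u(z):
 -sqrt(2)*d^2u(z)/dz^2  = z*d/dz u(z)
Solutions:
 u(z) = C1 + C2*erf(2^(1/4)*z/2)


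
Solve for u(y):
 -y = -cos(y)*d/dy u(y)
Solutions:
 u(y) = C1 + Integral(y/cos(y), y)


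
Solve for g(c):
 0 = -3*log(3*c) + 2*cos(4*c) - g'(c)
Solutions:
 g(c) = C1 - 3*c*log(c) - 3*c*log(3) + 3*c + sin(4*c)/2


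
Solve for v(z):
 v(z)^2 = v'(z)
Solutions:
 v(z) = -1/(C1 + z)


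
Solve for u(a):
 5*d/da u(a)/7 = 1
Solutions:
 u(a) = C1 + 7*a/5


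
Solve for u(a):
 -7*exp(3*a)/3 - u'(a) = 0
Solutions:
 u(a) = C1 - 7*exp(3*a)/9


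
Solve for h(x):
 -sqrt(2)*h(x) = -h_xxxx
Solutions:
 h(x) = C1*exp(-2^(1/8)*x) + C2*exp(2^(1/8)*x) + C3*sin(2^(1/8)*x) + C4*cos(2^(1/8)*x)


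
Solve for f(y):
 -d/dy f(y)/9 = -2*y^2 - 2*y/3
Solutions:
 f(y) = C1 + 6*y^3 + 3*y^2


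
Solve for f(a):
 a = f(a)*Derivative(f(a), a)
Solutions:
 f(a) = -sqrt(C1 + a^2)
 f(a) = sqrt(C1 + a^2)


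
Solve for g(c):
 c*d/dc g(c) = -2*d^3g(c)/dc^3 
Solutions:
 g(c) = C1 + Integral(C2*airyai(-2^(2/3)*c/2) + C3*airybi(-2^(2/3)*c/2), c)


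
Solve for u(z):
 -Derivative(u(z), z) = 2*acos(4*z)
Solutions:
 u(z) = C1 - 2*z*acos(4*z) + sqrt(1 - 16*z^2)/2


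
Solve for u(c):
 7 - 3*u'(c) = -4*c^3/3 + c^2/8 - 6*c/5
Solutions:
 u(c) = C1 + c^4/9 - c^3/72 + c^2/5 + 7*c/3


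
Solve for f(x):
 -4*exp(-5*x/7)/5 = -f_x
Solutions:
 f(x) = C1 - 28*exp(-5*x/7)/25


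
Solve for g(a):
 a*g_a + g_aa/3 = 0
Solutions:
 g(a) = C1 + C2*erf(sqrt(6)*a/2)


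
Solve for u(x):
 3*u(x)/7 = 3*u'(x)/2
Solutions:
 u(x) = C1*exp(2*x/7)


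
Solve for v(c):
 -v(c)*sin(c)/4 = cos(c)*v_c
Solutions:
 v(c) = C1*cos(c)^(1/4)


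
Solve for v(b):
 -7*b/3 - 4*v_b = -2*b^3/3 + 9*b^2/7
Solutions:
 v(b) = C1 + b^4/24 - 3*b^3/28 - 7*b^2/24


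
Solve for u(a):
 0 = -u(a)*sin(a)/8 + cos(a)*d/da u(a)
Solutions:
 u(a) = C1/cos(a)^(1/8)


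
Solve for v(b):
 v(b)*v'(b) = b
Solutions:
 v(b) = -sqrt(C1 + b^2)
 v(b) = sqrt(C1 + b^2)


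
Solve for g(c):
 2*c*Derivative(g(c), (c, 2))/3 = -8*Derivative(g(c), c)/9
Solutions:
 g(c) = C1 + C2/c^(1/3)


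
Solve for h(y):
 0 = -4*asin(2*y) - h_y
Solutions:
 h(y) = C1 - 4*y*asin(2*y) - 2*sqrt(1 - 4*y^2)


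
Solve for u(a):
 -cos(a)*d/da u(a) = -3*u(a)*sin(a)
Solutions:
 u(a) = C1/cos(a)^3


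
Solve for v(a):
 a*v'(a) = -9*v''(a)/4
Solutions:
 v(a) = C1 + C2*erf(sqrt(2)*a/3)


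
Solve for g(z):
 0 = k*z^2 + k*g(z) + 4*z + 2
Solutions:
 g(z) = (-k*z^2 - 4*z - 2)/k


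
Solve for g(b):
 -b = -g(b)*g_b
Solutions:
 g(b) = -sqrt(C1 + b^2)
 g(b) = sqrt(C1 + b^2)


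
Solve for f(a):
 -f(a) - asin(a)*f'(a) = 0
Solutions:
 f(a) = C1*exp(-Integral(1/asin(a), a))


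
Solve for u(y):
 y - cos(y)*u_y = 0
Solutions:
 u(y) = C1 + Integral(y/cos(y), y)


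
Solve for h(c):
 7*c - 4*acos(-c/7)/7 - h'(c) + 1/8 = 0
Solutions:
 h(c) = C1 + 7*c^2/2 - 4*c*acos(-c/7)/7 + c/8 - 4*sqrt(49 - c^2)/7


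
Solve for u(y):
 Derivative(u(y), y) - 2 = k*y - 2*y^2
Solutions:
 u(y) = C1 + k*y^2/2 - 2*y^3/3 + 2*y


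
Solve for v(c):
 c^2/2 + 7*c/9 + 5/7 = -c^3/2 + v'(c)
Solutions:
 v(c) = C1 + c^4/8 + c^3/6 + 7*c^2/18 + 5*c/7


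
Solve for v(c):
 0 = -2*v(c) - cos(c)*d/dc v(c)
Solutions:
 v(c) = C1*(sin(c) - 1)/(sin(c) + 1)


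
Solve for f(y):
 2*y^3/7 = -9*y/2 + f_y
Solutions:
 f(y) = C1 + y^4/14 + 9*y^2/4


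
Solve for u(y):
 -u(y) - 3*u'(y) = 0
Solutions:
 u(y) = C1*exp(-y/3)


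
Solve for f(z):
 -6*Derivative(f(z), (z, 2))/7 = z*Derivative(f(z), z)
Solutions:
 f(z) = C1 + C2*erf(sqrt(21)*z/6)


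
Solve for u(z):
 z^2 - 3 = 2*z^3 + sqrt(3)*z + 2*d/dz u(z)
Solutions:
 u(z) = C1 - z^4/4 + z^3/6 - sqrt(3)*z^2/4 - 3*z/2


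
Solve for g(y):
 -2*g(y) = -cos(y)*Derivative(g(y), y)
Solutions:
 g(y) = C1*(sin(y) + 1)/(sin(y) - 1)


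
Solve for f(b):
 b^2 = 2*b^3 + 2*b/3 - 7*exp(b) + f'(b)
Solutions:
 f(b) = C1 - b^4/2 + b^3/3 - b^2/3 + 7*exp(b)


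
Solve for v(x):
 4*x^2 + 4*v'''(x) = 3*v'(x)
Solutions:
 v(x) = C1 + C2*exp(-sqrt(3)*x/2) + C3*exp(sqrt(3)*x/2) + 4*x^3/9 + 32*x/9


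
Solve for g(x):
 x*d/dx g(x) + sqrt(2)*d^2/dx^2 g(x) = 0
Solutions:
 g(x) = C1 + C2*erf(2^(1/4)*x/2)


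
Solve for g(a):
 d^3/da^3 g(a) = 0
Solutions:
 g(a) = C1 + C2*a + C3*a^2


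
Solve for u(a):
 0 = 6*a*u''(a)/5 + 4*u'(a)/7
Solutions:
 u(a) = C1 + C2*a^(11/21)


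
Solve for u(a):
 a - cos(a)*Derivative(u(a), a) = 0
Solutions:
 u(a) = C1 + Integral(a/cos(a), a)


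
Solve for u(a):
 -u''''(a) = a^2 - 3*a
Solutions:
 u(a) = C1 + C2*a + C3*a^2 + C4*a^3 - a^6/360 + a^5/40


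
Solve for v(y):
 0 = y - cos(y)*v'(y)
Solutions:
 v(y) = C1 + Integral(y/cos(y), y)


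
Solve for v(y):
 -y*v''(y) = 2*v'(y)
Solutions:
 v(y) = C1 + C2/y


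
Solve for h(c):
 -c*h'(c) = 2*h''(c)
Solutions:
 h(c) = C1 + C2*erf(c/2)


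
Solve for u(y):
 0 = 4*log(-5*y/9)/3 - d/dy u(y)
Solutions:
 u(y) = C1 + 4*y*log(-y)/3 + 4*y*(-2*log(3) - 1 + log(5))/3


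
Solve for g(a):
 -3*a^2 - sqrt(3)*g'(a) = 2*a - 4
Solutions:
 g(a) = C1 - sqrt(3)*a^3/3 - sqrt(3)*a^2/3 + 4*sqrt(3)*a/3


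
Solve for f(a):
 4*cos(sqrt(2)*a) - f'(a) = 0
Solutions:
 f(a) = C1 + 2*sqrt(2)*sin(sqrt(2)*a)


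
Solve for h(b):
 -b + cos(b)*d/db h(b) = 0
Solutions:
 h(b) = C1 + Integral(b/cos(b), b)


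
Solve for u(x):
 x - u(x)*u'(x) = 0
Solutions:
 u(x) = -sqrt(C1 + x^2)
 u(x) = sqrt(C1 + x^2)


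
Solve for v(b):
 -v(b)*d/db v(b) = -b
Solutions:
 v(b) = -sqrt(C1 + b^2)
 v(b) = sqrt(C1 + b^2)


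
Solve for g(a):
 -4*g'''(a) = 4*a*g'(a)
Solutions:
 g(a) = C1 + Integral(C2*airyai(-a) + C3*airybi(-a), a)


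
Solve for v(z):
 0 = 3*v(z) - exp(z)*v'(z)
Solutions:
 v(z) = C1*exp(-3*exp(-z))


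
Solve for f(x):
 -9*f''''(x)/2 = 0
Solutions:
 f(x) = C1 + C2*x + C3*x^2 + C4*x^3
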